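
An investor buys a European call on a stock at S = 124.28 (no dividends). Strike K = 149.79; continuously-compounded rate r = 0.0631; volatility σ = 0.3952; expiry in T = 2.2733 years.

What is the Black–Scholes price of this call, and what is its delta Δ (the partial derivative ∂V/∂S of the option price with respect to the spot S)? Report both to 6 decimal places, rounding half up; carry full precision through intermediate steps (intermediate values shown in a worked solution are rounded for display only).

σ√T = 0.3952·√2.2733 = 0.595861
d₁ = (ln(S/K) + (r+σ²/2)T) / (σ√T) = (ln(124.28/149.79) + (0.0631+0.3952²/2)·2.2733) / 0.595861 = (-0.186697 + 0.320971) / 0.595861 = 0.225343
d₂ = d₁ − σ√T = 0.225343 − 0.595861 = -0.370518
e^{−rT} = e^{−0.0631·2.2733} = 0.866368
N(d₁) = 0.589144,  N(d₂) = 0.355498
Call price V = S·N(d₁) − K·e^{−rT}·N(d₂) = 73.218808 − 46.134182 = 27.084626
Δ = N(d₁) = 0.589144

price = 27.084626
Δ = 0.589144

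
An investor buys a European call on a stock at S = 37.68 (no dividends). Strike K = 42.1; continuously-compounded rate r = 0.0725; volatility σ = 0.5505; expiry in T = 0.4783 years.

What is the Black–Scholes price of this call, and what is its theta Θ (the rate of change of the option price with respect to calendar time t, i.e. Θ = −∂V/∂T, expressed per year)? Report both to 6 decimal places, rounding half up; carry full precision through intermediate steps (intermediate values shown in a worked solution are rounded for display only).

price = 4.538154
Θ = -7.008520

σ√T = 0.5505·√0.4783 = 0.380722
d₁ = (ln(S/K) + (r+σ²/2)T) / (σ√T) = (ln(37.68/42.1) + (0.0725+0.5505²/2)·0.4783) / 0.380722 = (-0.110918 + 0.107151) / 0.380722 = -0.009895
d₂ = d₁ − σ√T = -0.009895 − 0.380722 = -0.390616
e^{−rT} = e^{−0.0725·0.4783} = 0.965918
N(d₁) = 0.496053,  N(d₂) = 0.348040
Call price V = S·N(d₁) − K·e^{−rT}·N(d₂) = 18.691266 − 14.153112 = 4.538154
φ(d₁) = (1/√(2π))·e^{−d₁²/2} = 0.398923
Θ = −S·φ(d₁)·σ/(2√T) − r·K·e^{−rT}·N(d₂) = −5.982419 − 1.026101 = -7.008520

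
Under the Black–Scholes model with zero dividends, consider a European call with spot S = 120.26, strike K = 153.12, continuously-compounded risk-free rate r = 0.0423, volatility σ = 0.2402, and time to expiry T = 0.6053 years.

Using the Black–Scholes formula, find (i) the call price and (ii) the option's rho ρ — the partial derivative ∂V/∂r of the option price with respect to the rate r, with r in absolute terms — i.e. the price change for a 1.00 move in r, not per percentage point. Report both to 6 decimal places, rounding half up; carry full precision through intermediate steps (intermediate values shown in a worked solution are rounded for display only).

σ√T = 0.2402·√0.6053 = 0.186878
d₁ = (ln(S/K) + (r+σ²/2)T) / (σ√T) = (ln(120.26/153.12) + (0.0423+0.2402²/2)·0.6053) / 0.186878 = (-0.241566 + 0.043066) / 0.186878 = -1.062190
d₂ = d₁ − σ√T = -1.062190 − 0.186878 = -1.249068
e^{−rT} = e^{−0.0423·0.6053} = 0.974721
N(d₁) = 0.144075,  N(d₂) = 0.105820
Call price V = S·N(d₁) − K·e^{−rT}·N(d₂) = 17.326433 − 15.793577 = 1.532857
ρ = K·T·e^{−rT}·N(d₂) = 9.559852

price = 1.532857
ρ = 9.559852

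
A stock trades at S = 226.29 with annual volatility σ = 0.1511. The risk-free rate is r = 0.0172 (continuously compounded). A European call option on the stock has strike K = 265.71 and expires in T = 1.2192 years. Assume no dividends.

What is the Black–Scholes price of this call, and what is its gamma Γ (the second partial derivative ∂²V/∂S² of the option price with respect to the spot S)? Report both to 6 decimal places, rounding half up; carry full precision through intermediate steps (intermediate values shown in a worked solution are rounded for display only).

σ√T = 0.1511·√1.2192 = 0.166841
d₁ = (ln(S/K) + (r+σ²/2)T) / (σ√T) = (ln(226.29/265.71) + (0.0172+0.1511²/2)·1.2192) / 0.166841 = (-0.160588 + 0.034888) / 0.166841 = -0.753413
d₂ = d₁ − σ√T = -0.753413 − 0.166841 = -0.920254
e^{−rT} = e^{−0.0172·1.2192} = 0.979248
N(d₁) = 0.225601,  N(d₂) = 0.178720
Call price V = S·N(d₁) − K·e^{−rT}·N(d₂) = 51.051206 − 46.502240 = 4.548966
φ(d₁) = (1/√(2π))·e^{−d₁²/2} = 0.300366
Γ = φ(d₁) / (S·σ·√T) = 0.007956

price = 4.548966
Γ = 0.007956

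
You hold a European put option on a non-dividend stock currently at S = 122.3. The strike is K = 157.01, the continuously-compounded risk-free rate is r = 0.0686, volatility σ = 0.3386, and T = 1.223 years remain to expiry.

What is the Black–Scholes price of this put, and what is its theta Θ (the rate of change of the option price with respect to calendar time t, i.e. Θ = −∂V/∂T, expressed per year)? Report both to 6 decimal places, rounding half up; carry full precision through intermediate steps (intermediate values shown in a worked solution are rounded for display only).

σ√T = 0.3386·√1.223 = 0.374455
d₁ = (ln(S/K) + (r+σ²/2)T) / (σ√T) = (ln(122.3/157.01) + (0.0686+0.3386²/2)·1.223) / 0.374455 = (-0.249832 + 0.154006) / 0.374455 = -0.255908
d₂ = d₁ − σ√T = -0.255908 − 0.374455 = -0.630364
e^{−rT} = e^{−0.0686·1.223} = 0.919525
N(−d₁) = 0.600989,  N(−d₂) = 0.735772
Put price V = K·e^{−rT}·N(−d₂) − S·N(−d₁) = 106.226778 − 73.500969 = 32.725809
φ(d₁) = (1/√(2π))·e^{−d₁²/2} = 0.386091
Θ = −S·φ(d₁)·σ/(2√T) + r·K·e^{−rT}·N(−d₂) = −7.228688 + 7.287157 = 0.058469

price = 32.725809
Θ = 0.058469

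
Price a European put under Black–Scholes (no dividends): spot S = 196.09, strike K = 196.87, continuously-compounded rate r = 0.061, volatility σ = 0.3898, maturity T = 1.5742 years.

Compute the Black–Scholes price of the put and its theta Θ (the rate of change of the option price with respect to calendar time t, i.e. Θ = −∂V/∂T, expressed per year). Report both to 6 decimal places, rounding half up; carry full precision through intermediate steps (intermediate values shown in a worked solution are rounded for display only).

σ√T = 0.3898·√1.5742 = 0.489071
d₁ = (ln(S/K) + (r+σ²/2)T) / (σ√T) = (ln(196.09/196.87) + (0.061+0.3898²/2)·1.5742) / 0.489071 = (-0.003970 + 0.215621) / 0.489071 = 0.432762
d₂ = d₁ − σ√T = 0.432762 − 0.489071 = -0.056308
e^{−rT} = e^{−0.061·1.5742} = 0.908440
N(−d₁) = 0.332594,  N(−d₂) = 0.522452
Put price V = K·e^{−rT}·N(−d₂) − S·N(−d₁) = 93.437725 − 65.218298 = 28.219427
φ(d₁) = (1/√(2π))·e^{−d₁²/2} = 0.363280
Θ = −S·φ(d₁)·σ/(2√T) + r·K·e^{−rT}·N(−d₂) = −11.065712 + 5.699701 = -5.366010

price = 28.219427
Θ = -5.366010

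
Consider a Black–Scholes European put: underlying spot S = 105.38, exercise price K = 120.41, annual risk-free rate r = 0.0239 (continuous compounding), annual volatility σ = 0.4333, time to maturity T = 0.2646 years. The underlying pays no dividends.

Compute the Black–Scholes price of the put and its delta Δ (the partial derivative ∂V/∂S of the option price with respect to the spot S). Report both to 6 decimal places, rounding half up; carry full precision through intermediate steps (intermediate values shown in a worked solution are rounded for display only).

price = 18.688818
Δ = -0.676660

σ√T = 0.4333·√0.2646 = 0.222886
d₁ = (ln(S/K) + (r+σ²/2)T) / (σ√T) = (ln(105.38/120.41) + (0.0239+0.4333²/2)·0.2646) / 0.222886 = (-0.133330 + 0.031163) / 0.222886 = -0.458380
d₂ = d₁ − σ√T = -0.458380 − 0.222886 = -0.681266
e^{−rT} = e^{−0.0239·0.2646} = 0.993696
N(−d₁) = 0.676660,  N(−d₂) = 0.752148
Put price V = K·e^{−rT}·N(−d₂) − S·N(−d₁) = 89.995265 − 71.306447 = 18.688818
Δ = −N(−d₁) = -0.676660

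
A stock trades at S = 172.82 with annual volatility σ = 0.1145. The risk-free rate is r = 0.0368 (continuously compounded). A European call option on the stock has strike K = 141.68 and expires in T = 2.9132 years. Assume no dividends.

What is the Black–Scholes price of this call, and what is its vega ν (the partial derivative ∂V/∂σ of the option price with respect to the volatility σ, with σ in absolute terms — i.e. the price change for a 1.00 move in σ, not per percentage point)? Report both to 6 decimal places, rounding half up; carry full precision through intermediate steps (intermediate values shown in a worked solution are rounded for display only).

σ√T = 0.1145·√2.9132 = 0.195430
d₁ = (ln(S/K) + (r+σ²/2)T) / (σ√T) = (ln(172.82/141.68) + (0.0368+0.1145²/2)·2.9132) / 0.195430 = (0.198680 + 0.126302) / 0.195430 = 1.662908
d₂ = d₁ − σ√T = 1.662908 − 0.195430 = 1.467479
e^{−rT} = e^{−0.0368·2.9132} = 0.898341
N(d₁) = 0.951835,  N(d₂) = 0.928877
Call price V = S·N(d₁) − K·e^{−rT}·N(d₂) = 164.496058 − 118.224617 = 46.271441
φ(d₁) = (1/√(2π))·e^{−d₁²/2} = 0.100101
ν = S·φ(d₁)·√T = 29.527024

price = 46.271441
ν = 29.527024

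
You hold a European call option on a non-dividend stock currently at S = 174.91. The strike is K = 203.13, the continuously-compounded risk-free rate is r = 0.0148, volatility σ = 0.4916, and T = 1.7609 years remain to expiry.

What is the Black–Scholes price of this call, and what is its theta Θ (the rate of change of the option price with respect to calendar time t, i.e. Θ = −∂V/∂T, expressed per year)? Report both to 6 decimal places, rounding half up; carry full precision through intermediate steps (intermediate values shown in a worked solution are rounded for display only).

σ√T = 0.4916·√1.7609 = 0.652348
d₁ = (ln(S/K) + (r+σ²/2)T) / (σ√T) = (ln(174.91/203.13) + (0.0148+0.4916²/2)·1.7609) / 0.652348 = (-0.149575 + 0.238840) / 0.652348 = 0.136837
d₂ = d₁ − σ√T = 0.136837 − 0.652348 = -0.515510
e^{−rT} = e^{−0.0148·1.7609} = 0.974275
N(d₁) = 0.554420,  N(d₂) = 0.303098
Call price V = S·N(d₁) − K·e^{−rT}·N(d₂) = 96.973659 − 59.984509 = 36.989150
φ(d₁) = (1/√(2π))·e^{−d₁²/2} = 0.395225
Θ = −S·φ(d₁)·σ/(2√T) − r·K·e^{−rT}·N(d₂) = −12.804814 − 0.887771 = -13.692585

price = 36.989150
Θ = -13.692585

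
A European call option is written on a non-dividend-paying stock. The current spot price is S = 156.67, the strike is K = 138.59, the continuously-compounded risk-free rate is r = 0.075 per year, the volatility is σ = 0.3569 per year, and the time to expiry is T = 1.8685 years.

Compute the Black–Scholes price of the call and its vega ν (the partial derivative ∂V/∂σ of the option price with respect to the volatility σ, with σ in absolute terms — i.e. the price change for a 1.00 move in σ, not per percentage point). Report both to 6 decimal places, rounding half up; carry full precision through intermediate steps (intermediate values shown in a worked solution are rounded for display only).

σ√T = 0.3569·√1.8685 = 0.487858
d₁ = (ln(S/K) + (r+σ²/2)T) / (σ√T) = (ln(156.67/138.59) + (0.075+0.3569²/2)·1.8685) / 0.487858 = (0.122622 + 0.259140) / 0.487858 = 0.782527
d₂ = d₁ − σ√T = 0.782527 − 0.487858 = 0.294669
e^{−rT} = e^{−0.075·1.8685} = 0.869239
N(d₁) = 0.783048,  N(d₂) = 0.615877
Call price V = S·N(d₁) − K·e^{−rT}·N(d₂) = 122.680059 − 74.193316 = 48.486743
φ(d₁) = (1/√(2π))·e^{−d₁²/2} = 0.293725
ν = S·φ(d₁)·√T = 62.903189

price = 48.486743
ν = 62.903189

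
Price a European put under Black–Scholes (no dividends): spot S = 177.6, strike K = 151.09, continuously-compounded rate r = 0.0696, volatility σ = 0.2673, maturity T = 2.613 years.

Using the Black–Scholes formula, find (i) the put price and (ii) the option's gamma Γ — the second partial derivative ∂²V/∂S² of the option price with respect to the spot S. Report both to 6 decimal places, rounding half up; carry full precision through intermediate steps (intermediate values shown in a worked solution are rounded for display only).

price = 7.730045
Γ = 0.003118

σ√T = 0.2673·√2.613 = 0.432084
d₁ = (ln(S/K) + (r+σ²/2)T) / (σ√T) = (ln(177.6/151.09) + (0.0696+0.2673²/2)·2.613) / 0.432084 = (0.161658 + 0.275213) / 0.432084 = 1.011079
d₂ = d₁ − σ√T = 1.011079 − 0.432084 = 0.578994
e^{−rT} = e^{−0.0696·2.613} = 0.833714
N(−d₁) = 0.155989,  N(−d₂) = 0.281297
Put price V = K·e^{−rT}·N(−d₂) − S·N(−d₁) = 35.433756 − 27.703711 = 7.730045
φ(d₁) = (1/√(2π))·e^{−d₁²/2} = 0.239290
Γ = φ(d₁) / (S·σ·√T) = 0.003118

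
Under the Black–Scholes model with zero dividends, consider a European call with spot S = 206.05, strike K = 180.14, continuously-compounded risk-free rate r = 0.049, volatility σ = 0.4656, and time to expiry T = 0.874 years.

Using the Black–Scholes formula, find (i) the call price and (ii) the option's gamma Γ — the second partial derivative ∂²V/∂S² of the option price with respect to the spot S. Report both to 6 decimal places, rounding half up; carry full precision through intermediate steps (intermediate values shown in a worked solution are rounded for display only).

σ√T = 0.4656·√0.874 = 0.435280
d₁ = (ln(S/K) + (r+σ²/2)T) / (σ√T) = (ln(206.05/180.14) + (0.049+0.4656²/2)·0.874) / 0.435280 = (0.134385 + 0.137560) / 0.435280 = 0.624758
d₂ = d₁ − σ√T = 0.624758 − 0.435280 = 0.189479
e^{−rT} = e^{−0.049·0.874} = 0.958078
N(d₁) = 0.733935,  N(d₂) = 0.575141
Call price V = S·N(d₁) − K·e^{−rT}·N(d₂) = 151.227350 − 99.262559 = 51.964791
φ(d₁) = (1/√(2π))·e^{−d₁²/2} = 0.328210
Γ = φ(d₁) / (S·σ·√T) = 0.003659

price = 51.964791
Γ = 0.003659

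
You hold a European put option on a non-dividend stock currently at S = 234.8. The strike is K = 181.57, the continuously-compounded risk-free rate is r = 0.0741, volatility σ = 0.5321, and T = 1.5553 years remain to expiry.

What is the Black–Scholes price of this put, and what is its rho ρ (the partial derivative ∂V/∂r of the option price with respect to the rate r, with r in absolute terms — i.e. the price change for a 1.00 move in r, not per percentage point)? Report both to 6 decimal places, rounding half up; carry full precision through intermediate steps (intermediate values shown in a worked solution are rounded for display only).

σ√T = 0.5321·√1.5553 = 0.663591
d₁ = (ln(S/K) + (r+σ²/2)T) / (σ√T) = (ln(234.8/181.57) + (0.0741+0.5321²/2)·1.5553) / 0.663591 = (0.257093 + 0.335424) / 0.663591 = 0.892895
d₂ = d₁ − σ√T = 0.892895 − 0.663591 = 0.229304
e^{−rT} = e^{−0.0741·1.5553} = 0.891145
N(−d₁) = 0.185957,  N(−d₂) = 0.409316
Put price V = K·e^{−rT}·N(−d₂) − S·N(−d₁) = 66.229518 − 43.662630 = 22.566887
ρ = −K·T·e^{−rT}·N(−d₂) = -103.006769

price = 22.566887
ρ = -103.006769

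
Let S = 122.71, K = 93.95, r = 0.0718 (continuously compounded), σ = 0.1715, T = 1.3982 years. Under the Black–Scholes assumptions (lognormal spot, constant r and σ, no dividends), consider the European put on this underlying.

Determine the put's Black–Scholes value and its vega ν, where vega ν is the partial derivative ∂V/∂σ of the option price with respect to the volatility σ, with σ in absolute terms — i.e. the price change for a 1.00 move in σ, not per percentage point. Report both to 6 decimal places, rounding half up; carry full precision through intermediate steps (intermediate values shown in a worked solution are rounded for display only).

σ√T = 0.1715·√1.3982 = 0.202791
d₁ = (ln(S/K) + (r+σ²/2)T) / (σ√T) = (ln(122.71/93.95) + (0.0718+0.1715²/2)·1.3982) / 0.202791 = (0.267061 + 0.120953) / 0.202791 = 1.913368
d₂ = d₁ − σ√T = 1.913368 − 0.202791 = 1.710577
e^{−rT} = e^{−0.0718·1.3982} = 0.904484
N(−d₁) = 0.027850,  N(−d₂) = 0.043580
Put price V = K·e^{−rT}·N(−d₂) − S·N(−d₁) = 3.703230 − 3.417529 = 0.285701
φ(d₁) = (1/√(2π))·e^{−d₁²/2} = 0.063964
ν = S·φ(d₁)·√T = 9.281181

price = 0.285701
ν = 9.281181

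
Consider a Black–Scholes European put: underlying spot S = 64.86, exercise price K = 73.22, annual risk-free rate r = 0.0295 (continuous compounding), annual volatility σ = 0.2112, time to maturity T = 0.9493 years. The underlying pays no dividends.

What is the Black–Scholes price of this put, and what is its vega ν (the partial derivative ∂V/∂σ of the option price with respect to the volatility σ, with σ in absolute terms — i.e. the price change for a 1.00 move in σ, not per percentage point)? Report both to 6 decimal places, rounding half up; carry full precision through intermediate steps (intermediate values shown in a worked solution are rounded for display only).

σ√T = 0.2112·√0.9493 = 0.205776
d₁ = (ln(S/K) + (r+σ²/2)T) / (σ√T) = (ln(64.86/73.22) + (0.0295+0.2112²/2)·0.9493) / 0.205776 = (-0.121238 + 0.049176) / 0.205776 = -0.350192
d₂ = d₁ − σ√T = -0.350192 − 0.205776 = -0.555968
e^{−rT} = e^{−0.0295·0.9493} = 0.972384
N(−d₁) = 0.636903,  N(−d₂) = 0.710884
Put price V = K·e^{−rT}·N(−d₂) − S·N(−d₁) = 50.613471 − 41.309499 = 9.303971
φ(d₁) = (1/√(2π))·e^{−d₁²/2} = 0.375215
ν = S·φ(d₁)·√T = 23.711503

price = 9.303971
ν = 23.711503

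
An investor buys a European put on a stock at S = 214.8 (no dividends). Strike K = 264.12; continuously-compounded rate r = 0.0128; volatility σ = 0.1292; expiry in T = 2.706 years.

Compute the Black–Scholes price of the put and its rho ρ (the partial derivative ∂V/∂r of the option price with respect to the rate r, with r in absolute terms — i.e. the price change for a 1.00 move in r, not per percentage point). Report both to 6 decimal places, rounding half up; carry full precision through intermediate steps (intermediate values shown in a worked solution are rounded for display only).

σ√T = 0.1292·√2.706 = 0.212533
d₁ = (ln(S/K) + (r+σ²/2)T) / (σ√T) = (ln(214.8/264.12) + (0.0128+0.1292²/2)·2.706) / 0.212533 = (-0.206696 + 0.057222) / 0.212533 = -0.703299
d₂ = d₁ − σ√T = -0.703299 − 0.212533 = -0.915832
e^{−rT} = e^{−0.0128·2.706} = 0.965956
N(−d₁) = 0.759065,  N(−d₂) = 0.820122
Put price V = K·e^{−rT}·N(−d₂) − S·N(−d₁) = 209.236492 − 163.047217 = 46.189275
ρ = −K·T·e^{−rT}·N(−d₂) = -566.193948

price = 46.189275
ρ = -566.193948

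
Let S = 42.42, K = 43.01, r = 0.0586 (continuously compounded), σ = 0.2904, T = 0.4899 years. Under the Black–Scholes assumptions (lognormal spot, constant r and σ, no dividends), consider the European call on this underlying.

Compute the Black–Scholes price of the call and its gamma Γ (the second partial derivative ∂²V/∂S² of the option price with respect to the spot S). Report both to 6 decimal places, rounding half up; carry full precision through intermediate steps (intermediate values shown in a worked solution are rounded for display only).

σ√T = 0.2904·√0.4899 = 0.203259
d₁ = (ln(S/K) + (r+σ²/2)T) / (σ√T) = (ln(42.42/43.01) + (0.0586+0.2904²/2)·0.4899) / 0.203259 = (-0.013813 + 0.049365) / 0.203259 = 0.174913
d₂ = d₁ − σ√T = 0.174913 − 0.203259 = -0.028347
e^{−rT} = e^{−0.0586·0.4899} = 0.971700
N(d₁) = 0.569426,  N(d₂) = 0.488693
Call price V = S·N(d₁) − K·e^{−rT}·N(d₂) = 24.155044 − 20.423851 = 3.731194
φ(d₁) = (1/√(2π))·e^{−d₁²/2} = 0.392886
Γ = φ(d₁) / (S·σ·√T) = 0.045566

price = 3.731194
Γ = 0.045566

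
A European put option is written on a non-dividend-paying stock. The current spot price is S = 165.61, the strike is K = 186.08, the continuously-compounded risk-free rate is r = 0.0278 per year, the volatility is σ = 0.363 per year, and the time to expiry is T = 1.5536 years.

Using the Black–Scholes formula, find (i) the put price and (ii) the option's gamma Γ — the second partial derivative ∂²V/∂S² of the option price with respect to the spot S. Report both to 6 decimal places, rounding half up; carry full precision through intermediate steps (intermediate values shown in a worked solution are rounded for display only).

price = 37.466642
Γ = 0.005313

σ√T = 0.363·√1.5536 = 0.452456
d₁ = (ln(S/K) + (r+σ²/2)T) / (σ√T) = (ln(165.61/186.08) + (0.0278+0.363²/2)·1.5536) / 0.452456 = (-0.116541 + 0.145548) / 0.452456 = 0.064111
d₂ = d₁ − σ√T = 0.064111 − 0.452456 = -0.388345
e^{−rT} = e^{−0.0278·1.5536} = 0.957729
N(−d₁) = 0.474441,  N(−d₂) = 0.651120
Put price V = K·e^{−rT}·N(−d₂) − S·N(−d₁) = 116.038836 − 78.572193 = 37.466642
φ(d₁) = (1/√(2π))·e^{−d₁²/2} = 0.398123
Γ = φ(d₁) / (S·σ·√T) = 0.005313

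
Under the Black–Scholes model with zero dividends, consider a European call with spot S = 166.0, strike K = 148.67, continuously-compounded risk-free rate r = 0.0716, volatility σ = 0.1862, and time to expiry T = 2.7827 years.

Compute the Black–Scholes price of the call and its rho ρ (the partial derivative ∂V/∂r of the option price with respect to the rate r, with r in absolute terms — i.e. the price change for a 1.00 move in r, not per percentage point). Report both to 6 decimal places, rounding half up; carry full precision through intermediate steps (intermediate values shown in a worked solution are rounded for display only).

price = 47.863709
ρ = 271.128621

σ√T = 0.1862·√2.7827 = 0.310608
d₁ = (ln(S/K) + (r+σ²/2)T) / (σ√T) = (ln(166.0/148.67) + (0.0716+0.1862²/2)·2.7827) / 0.310608 = (0.110259 + 0.247480) / 0.310608 = 1.151736
d₂ = d₁ − σ√T = 1.151736 − 0.310608 = 0.841128
e^{−rT} = e^{−0.0716·2.7827} = 0.819352
N(d₁) = 0.875285,  N(d₂) = 0.799862
Call price V = S·N(d₁) − K·e^{−rT}·N(d₂) = 145.297360 − 97.433651 = 47.863709
ρ = K·T·e^{−rT}·N(d₂) = 271.128621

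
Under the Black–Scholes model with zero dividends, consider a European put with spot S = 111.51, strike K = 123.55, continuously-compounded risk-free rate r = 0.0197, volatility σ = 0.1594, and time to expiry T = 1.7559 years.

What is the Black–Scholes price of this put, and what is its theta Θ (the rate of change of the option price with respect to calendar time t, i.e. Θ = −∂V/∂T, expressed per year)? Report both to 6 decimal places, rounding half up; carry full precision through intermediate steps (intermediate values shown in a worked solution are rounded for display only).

price = 14.124181
Θ = -1.049455

σ√T = 0.1594·√1.7559 = 0.211222
d₁ = (ln(S/K) + (r+σ²/2)T) / (σ√T) = (ln(111.51/123.55) + (0.0197+0.1594²/2)·1.7559) / 0.211222 = (-0.102532 + 0.056898) / 0.211222 = -0.216044
d₂ = d₁ − σ√T = -0.216044 − 0.211222 = -0.427266
e^{−rT} = e^{−0.0197·1.7559} = 0.966000
N(−d₁) = 0.585523,  N(−d₂) = 0.665407
Put price V = K·e^{−rT}·N(−d₂) − S·N(−d₁) = 79.415884 − 65.291703 = 14.124181
φ(d₁) = (1/√(2π))·e^{−d₁²/2} = 0.389740
Θ = −S·φ(d₁)·σ/(2√T) + r·K·e^{−rT}·N(−d₂) = −2.613948 + 1.564493 = -1.049455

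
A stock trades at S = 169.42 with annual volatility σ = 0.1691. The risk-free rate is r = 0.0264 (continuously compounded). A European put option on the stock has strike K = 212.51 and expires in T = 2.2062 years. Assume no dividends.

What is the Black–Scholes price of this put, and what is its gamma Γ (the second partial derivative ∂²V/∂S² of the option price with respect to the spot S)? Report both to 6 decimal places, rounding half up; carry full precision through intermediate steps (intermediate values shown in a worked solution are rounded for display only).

price = 37.988448
Γ = 0.008082

σ√T = 0.1691·√2.2062 = 0.251169
d₁ = (ln(S/K) + (r+σ²/2)T) / (σ√T) = (ln(169.42/212.51) + (0.0264+0.1691²/2)·2.2062) / 0.251169 = (-0.226608 + 0.089787) / 0.251169 = -0.544739
d₂ = d₁ − σ√T = -0.544739 − 0.251169 = -0.795908
e^{−rT} = e^{−0.0264·2.2062} = 0.943420
N(−d₁) = 0.707034,  N(−d₂) = 0.786957
Put price V = K·e^{−rT}·N(−d₂) − S·N(−d₁) = 157.774069 − 119.785621 = 37.988448
φ(d₁) = (1/√(2π))·e^{−d₁²/2} = 0.343933
Γ = φ(d₁) / (S·σ·√T) = 0.008082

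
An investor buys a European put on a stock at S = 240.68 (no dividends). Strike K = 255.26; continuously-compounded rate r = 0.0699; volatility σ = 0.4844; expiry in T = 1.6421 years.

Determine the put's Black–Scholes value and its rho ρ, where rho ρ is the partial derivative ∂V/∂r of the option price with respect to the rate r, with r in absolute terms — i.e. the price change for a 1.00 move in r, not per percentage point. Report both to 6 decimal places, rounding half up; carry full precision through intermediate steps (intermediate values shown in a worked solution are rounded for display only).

price = 50.735609
ρ = -219.420091

σ√T = 0.4844·√1.6421 = 0.620732
d₁ = (ln(S/K) + (r+σ²/2)T) / (σ√T) = (ln(240.68/255.26) + (0.0699+0.4844²/2)·1.6421) / 0.620732 = (-0.058814 + 0.307437) / 0.620732 = 0.400531
d₂ = d₁ − σ√T = 0.400531 − 0.620732 = -0.220201
e^{−rT} = e^{−0.0699·1.6421} = 0.891560
N(−d₁) = 0.344383,  N(−d₂) = 0.587143
Put price V = K·e^{−rT}·N(−d₂) − S·N(−d₁) = 133.621637 − 82.886029 = 50.735609
ρ = −K·T·e^{−rT}·N(−d₂) = -219.420091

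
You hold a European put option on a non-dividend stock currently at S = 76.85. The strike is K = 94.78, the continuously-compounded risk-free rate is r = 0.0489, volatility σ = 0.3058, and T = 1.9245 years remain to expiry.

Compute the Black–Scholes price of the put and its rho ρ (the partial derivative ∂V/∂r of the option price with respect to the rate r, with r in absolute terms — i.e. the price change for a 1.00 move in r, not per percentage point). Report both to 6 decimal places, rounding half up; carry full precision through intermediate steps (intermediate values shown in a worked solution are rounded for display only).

price = 18.906183
ρ = -113.893820

σ√T = 0.3058·√1.9245 = 0.424225
d₁ = (ln(S/K) + (r+σ²/2)T) / (σ√T) = (ln(76.85/94.78) + (0.0489+0.3058²/2)·1.9245) / 0.424225 = (-0.209703 + 0.184092) / 0.424225 = -0.060372
d₂ = d₁ − σ√T = -0.060372 − 0.424225 = -0.484597
e^{−rT} = e^{−0.0489·1.9245} = 0.910184
N(−d₁) = 0.524070,  N(−d₂) = 0.686019
Put price V = K·e^{−rT}·N(−d₂) − S·N(−d₁) = 59.180992 − 40.274809 = 18.906183
ρ = −K·T·e^{−rT}·N(−d₂) = -113.893820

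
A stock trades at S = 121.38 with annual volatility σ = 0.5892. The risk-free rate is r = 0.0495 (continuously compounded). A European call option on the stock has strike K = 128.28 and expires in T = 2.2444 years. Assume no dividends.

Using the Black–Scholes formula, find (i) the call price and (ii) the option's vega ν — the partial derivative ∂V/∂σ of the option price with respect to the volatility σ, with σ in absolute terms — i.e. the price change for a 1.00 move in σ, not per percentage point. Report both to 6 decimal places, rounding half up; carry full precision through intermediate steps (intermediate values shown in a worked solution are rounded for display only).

σ√T = 0.5892·√2.2444 = 0.882699
d₁ = (ln(S/K) + (r+σ²/2)T) / (σ√T) = (ln(121.38/128.28) + (0.0495+0.5892²/2)·2.2444) / 0.882699 = (-0.055289 + 0.500677) / 0.882699 = 0.504575
d₂ = d₁ − σ√T = 0.504575 − 0.882699 = -0.378125
e^{−rT} = e^{−0.0495·2.2444} = 0.894851
N(d₁) = 0.693071,  N(d₂) = 0.352669
Call price V = S·N(d₁) − K·e^{−rT}·N(d₂) = 84.124979 − 40.483399 = 43.641580
φ(d₁) = (1/√(2π))·e^{−d₁²/2} = 0.351257
ν = S·φ(d₁)·√T = 63.873779

price = 43.641580
ν = 63.873779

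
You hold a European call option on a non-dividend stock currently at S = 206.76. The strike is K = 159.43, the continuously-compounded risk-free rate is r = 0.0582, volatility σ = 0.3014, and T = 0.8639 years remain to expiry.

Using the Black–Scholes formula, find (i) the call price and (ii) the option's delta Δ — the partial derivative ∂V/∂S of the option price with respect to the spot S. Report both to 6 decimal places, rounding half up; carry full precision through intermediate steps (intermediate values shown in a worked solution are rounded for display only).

σ√T = 0.3014·√0.8639 = 0.280140
d₁ = (ln(S/K) + (r+σ²/2)T) / (σ√T) = (ln(206.76/159.43) + (0.0582+0.3014²/2)·0.8639) / 0.280140 = (0.259954 + 0.089518) / 0.280140 = 1.247491
d₂ = d₁ − σ√T = 1.247491 − 0.280140 = 0.967351
e^{−rT} = e^{−0.0582·0.8639} = 0.950964
N(d₁) = 0.893891,  N(d₂) = 0.833316
Call price V = S·N(d₁) − K·e^{−rT}·N(d₂) = 184.820939 − 126.340820 = 58.480119
Δ = N(d₁) = 0.893891

price = 58.480119
Δ = 0.893891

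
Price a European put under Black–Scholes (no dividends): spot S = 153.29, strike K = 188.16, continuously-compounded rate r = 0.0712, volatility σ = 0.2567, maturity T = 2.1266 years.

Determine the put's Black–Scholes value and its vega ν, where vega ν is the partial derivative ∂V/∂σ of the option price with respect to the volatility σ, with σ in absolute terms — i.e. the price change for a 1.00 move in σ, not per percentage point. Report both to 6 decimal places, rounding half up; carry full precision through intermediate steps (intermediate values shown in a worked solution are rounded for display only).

price = 27.837459
ν = 89.093076

σ√T = 0.2567·√2.1266 = 0.374342
d₁ = (ln(S/K) + (r+σ²/2)T) / (σ√T) = (ln(153.29/188.16) + (0.0712+0.2567²/2)·2.1266) / 0.374342 = (-0.204961 + 0.221480) / 0.374342 = 0.044128
d₂ = d₁ − σ√T = 0.044128 − 0.374342 = -0.330215
e^{−rT} = e^{−0.0712·2.1266} = 0.859492
N(−d₁) = 0.482401,  N(−d₂) = 0.629381
Put price V = K·e^{−rT}·N(−d₂) − S·N(−d₁) = 101.784758 − 73.947299 = 27.837459
φ(d₁) = (1/√(2π))·e^{−d₁²/2} = 0.398554
ν = S·φ(d₁)·√T = 89.093076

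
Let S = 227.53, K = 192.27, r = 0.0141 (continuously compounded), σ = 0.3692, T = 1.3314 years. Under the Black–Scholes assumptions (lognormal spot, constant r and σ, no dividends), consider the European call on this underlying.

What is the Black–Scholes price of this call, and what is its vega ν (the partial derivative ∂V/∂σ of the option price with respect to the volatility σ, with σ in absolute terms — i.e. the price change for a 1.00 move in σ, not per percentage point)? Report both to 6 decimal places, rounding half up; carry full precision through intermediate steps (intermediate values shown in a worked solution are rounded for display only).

σ√T = 0.3692·√1.3314 = 0.426006
d₁ = (ln(S/K) + (r+σ²/2)T) / (σ√T) = (ln(227.53/192.27) + (0.0141+0.3692²/2)·1.3314) / 0.426006 = (0.168381 + 0.109513) / 0.426006 = 0.652326
d₂ = d₁ − σ√T = 0.652326 − 0.426006 = 0.226320
e^{−rT} = e^{−0.0141·1.3314} = 0.981402
N(d₁) = 0.742904,  N(d₂) = 0.589524
Call price V = S·N(d₁) − K·e^{−rT}·N(d₂) = 169.033058 − 111.239695 = 57.793363
φ(d₁) = (1/√(2π))·e^{−d₁²/2} = 0.322484
ν = S·φ(d₁)·√T = 84.664349

price = 57.793363
ν = 84.664349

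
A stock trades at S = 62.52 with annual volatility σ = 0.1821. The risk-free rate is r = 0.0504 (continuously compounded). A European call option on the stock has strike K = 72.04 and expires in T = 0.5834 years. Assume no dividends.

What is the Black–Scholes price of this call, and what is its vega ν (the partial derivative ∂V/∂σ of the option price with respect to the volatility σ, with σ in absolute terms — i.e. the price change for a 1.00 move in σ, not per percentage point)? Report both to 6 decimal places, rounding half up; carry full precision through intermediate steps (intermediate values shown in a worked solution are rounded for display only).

σ√T = 0.1821·√0.5834 = 0.139089
d₁ = (ln(S/K) + (r+σ²/2)T) / (σ√T) = (ln(62.52/72.04) + (0.0504+0.1821²/2)·0.5834) / 0.139089 = (-0.141735 + 0.039076) / 0.139089 = -0.738079
d₂ = d₁ − σ√T = -0.738079 − 0.139089 = -0.877168
e^{−rT} = e^{−0.0504·0.5834} = 0.971025
N(d₁) = 0.230233,  N(d₂) = 0.190198
Call price V = S·N(d₁) − K·e^{−rT}·N(d₂) = 14.394180 − 13.304824 = 1.089356
φ(d₁) = (1/√(2π))·e^{−d₁²/2} = 0.303820
ν = S·φ(d₁)·√T = 14.508382

price = 1.089356
ν = 14.508382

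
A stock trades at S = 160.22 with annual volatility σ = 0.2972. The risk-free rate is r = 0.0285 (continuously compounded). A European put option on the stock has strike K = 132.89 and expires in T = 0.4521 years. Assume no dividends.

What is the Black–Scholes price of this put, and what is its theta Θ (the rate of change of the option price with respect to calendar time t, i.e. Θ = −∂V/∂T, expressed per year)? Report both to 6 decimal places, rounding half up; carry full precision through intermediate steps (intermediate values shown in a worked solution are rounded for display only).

σ√T = 0.2972·√0.4521 = 0.199832
d₁ = (ln(S/K) + (r+σ²/2)T) / (σ√T) = (ln(160.22/132.89) + (0.0285+0.2972²/2)·0.4521) / 0.199832 = (0.187026 + 0.032851) / 0.199832 = 1.100309
d₂ = d₁ − σ√T = 1.100309 − 0.199832 = 0.900477
e^{−rT} = e^{−0.0285·0.4521} = 0.987198
N(−d₁) = 0.135599,  N(−d₂) = 0.183933
Put price V = K·e^{−rT}·N(−d₂) − S·N(−d₁) = 24.129973 − 21.725625 = 2.404348
φ(d₁) = (1/√(2π))·e^{−d₁²/2} = 0.217778
Θ = −S·φ(d₁)·σ/(2√T) + r·K·e^{−rT}·N(−d₂) = −7.711386 + 0.687704 = -7.023682

price = 2.404348
Θ = -7.023682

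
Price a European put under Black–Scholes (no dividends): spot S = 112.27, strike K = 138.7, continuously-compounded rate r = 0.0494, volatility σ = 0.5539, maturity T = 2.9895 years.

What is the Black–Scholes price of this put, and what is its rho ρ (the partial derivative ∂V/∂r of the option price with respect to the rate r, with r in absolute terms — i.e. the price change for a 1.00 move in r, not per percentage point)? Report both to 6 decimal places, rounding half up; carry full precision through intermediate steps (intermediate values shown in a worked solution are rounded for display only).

σ√T = 0.5539·√2.9895 = 0.957703
d₁ = (ln(S/K) + (r+σ²/2)T) / (σ√T) = (ln(112.27/138.7) + (0.0494+0.5539²/2)·2.9895) / 0.957703 = (-0.211407 + 0.606278) / 0.957703 = 0.412311
d₂ = d₁ − σ√T = 0.412311 − 0.957703 = -0.545391
e^{−rT} = e^{−0.0494·2.9895} = 0.862706
N(−d₁) = 0.340056,  N(−d₂) = 0.707258
Put price V = K·e^{−rT}·N(−d₂) − S·N(−d₁) = 84.628566 − 38.178039 = 46.450527
ρ = −K·T·e^{−rT}·N(−d₂) = -252.997097

price = 46.450527
ρ = -252.997097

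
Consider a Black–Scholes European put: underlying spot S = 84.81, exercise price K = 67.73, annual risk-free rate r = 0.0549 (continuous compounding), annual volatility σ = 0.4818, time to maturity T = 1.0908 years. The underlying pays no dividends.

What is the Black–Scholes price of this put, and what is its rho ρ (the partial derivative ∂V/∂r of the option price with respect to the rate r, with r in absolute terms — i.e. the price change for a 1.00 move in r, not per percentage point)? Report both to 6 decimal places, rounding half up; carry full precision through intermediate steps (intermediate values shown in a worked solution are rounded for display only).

price = 6.486880
ρ = -26.208629

σ√T = 0.4818·√1.0908 = 0.503199
d₁ = (ln(S/K) + (r+σ²/2)T) / (σ√T) = (ln(84.81/67.73) + (0.0549+0.4818²/2)·1.0908) / 0.503199 = (0.224884 + 0.186489) / 0.503199 = 0.817517
d₂ = d₁ − σ√T = 0.817517 − 0.503199 = 0.314319
e^{−rT} = e^{−0.0549·1.0908} = 0.941873
N(−d₁) = 0.206816,  N(−d₂) = 0.376639
Put price V = K·e^{−rT}·N(−d₂) − S·N(−d₁) = 24.026979 − 17.540100 = 6.486880
ρ = −K·T·e^{−rT}·N(−d₂) = -26.208629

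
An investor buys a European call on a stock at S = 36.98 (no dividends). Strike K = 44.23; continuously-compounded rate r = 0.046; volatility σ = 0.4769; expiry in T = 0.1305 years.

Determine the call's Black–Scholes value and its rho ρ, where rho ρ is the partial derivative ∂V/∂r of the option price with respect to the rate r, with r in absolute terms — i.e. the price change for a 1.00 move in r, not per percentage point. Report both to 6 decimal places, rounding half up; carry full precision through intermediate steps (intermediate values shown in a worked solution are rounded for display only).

σ√T = 0.4769·√0.1305 = 0.172279
d₁ = (ln(S/K) + (r+σ²/2)T) / (σ√T) = (ln(36.98/44.23) + (0.046+0.4769²/2)·0.1305) / 0.172279 = (-0.179026 + 0.020843) / 0.172279 = -0.918179
d₂ = d₁ − σ√T = -0.918179 − 0.172279 = -1.090458
e^{−rT} = e^{−0.046·0.1305} = 0.994015
N(d₁) = 0.179263,  N(d₂) = 0.137756
Call price V = S·N(d₁) − K·e^{−rT}·N(d₂) = 6.629132 − 6.056470 = 0.572662
ρ = K·T·e^{−rT}·N(d₂) = 0.790369

price = 0.572662
ρ = 0.790369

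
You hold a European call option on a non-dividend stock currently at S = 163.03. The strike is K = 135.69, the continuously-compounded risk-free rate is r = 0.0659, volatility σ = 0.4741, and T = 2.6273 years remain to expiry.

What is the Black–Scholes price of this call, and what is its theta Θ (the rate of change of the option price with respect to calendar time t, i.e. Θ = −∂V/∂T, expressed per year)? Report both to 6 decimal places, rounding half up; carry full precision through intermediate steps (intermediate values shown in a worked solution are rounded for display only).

price = 70.038233
Θ = -10.636619

σ√T = 0.4741·√2.6273 = 0.768466
d₁ = (ln(S/K) + (r+σ²/2)T) / (σ√T) = (ln(163.03/135.69) + (0.0659+0.4741²/2)·2.6273) / 0.768466 = (0.183561 + 0.468409) / 0.768466 = 0.848405
d₂ = d₁ − σ√T = 0.848405 − 0.768466 = 0.079939
e^{−rT} = e^{−0.0659·2.6273} = 0.841021
N(d₁) = 0.801894,  N(d₂) = 0.531857
Call price V = S·N(d₁) − K·e^{−rT}·N(d₂) = 130.732742 − 60.694509 = 70.038233
φ(d₁) = (1/√(2π))·e^{−d₁²/2} = 0.278362
Θ = −S·φ(d₁)·σ/(2√T) − r·K·e^{−rT}·N(d₂) = −6.636851 − 3.999768 = -10.636619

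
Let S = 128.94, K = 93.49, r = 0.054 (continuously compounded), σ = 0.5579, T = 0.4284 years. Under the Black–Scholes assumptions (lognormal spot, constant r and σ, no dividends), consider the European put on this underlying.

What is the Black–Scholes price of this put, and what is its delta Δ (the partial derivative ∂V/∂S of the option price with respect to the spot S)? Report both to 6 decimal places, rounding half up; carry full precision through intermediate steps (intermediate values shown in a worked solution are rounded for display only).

σ√T = 0.5579·√0.4284 = 0.365158
d₁ = (ln(S/K) + (r+σ²/2)T) / (σ√T) = (ln(128.94/93.49) + (0.054+0.5579²/2)·0.4284) / 0.365158 = (0.321493 + 0.089804) / 0.365158 = 1.126352
d₂ = d₁ − σ√T = 1.126352 − 0.365158 = 0.761193
e^{−rT} = e^{−0.054·0.4284} = 0.977132
N(−d₁) = 0.130008,  N(−d₂) = 0.223271
Put price V = K·e^{−rT}·N(−d₂) − S·N(−d₁) = 20.396247 − 16.763277 = 3.632969
Δ = −N(−d₁) = -0.130008

price = 3.632969
Δ = -0.130008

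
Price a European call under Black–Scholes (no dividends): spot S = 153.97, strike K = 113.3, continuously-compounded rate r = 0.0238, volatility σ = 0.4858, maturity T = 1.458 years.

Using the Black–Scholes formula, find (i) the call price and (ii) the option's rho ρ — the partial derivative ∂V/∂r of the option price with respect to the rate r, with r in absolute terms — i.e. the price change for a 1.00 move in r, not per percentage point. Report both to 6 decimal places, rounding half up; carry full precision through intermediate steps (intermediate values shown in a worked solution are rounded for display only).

price = 57.457517
ρ = 97.906177

σ√T = 0.4858·√1.458 = 0.586592
d₁ = (ln(S/K) + (r+σ²/2)T) / (σ√T) = (ln(153.97/113.3) + (0.0238+0.4858²/2)·1.458) / 0.586592 = (0.306719 + 0.206746) / 0.586592 = 0.875334
d₂ = d₁ − σ√T = 0.875334 − 0.586592 = 0.288742
e^{−rT} = e^{−0.0238·1.458} = 0.965895
N(d₁) = 0.809304,  N(d₂) = 0.613611
Call price V = S·N(d₁) − K·e^{−rT}·N(d₂) = 124.608530 − 67.151013 = 57.457517
ρ = K·T·e^{−rT}·N(d₂) = 97.906177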